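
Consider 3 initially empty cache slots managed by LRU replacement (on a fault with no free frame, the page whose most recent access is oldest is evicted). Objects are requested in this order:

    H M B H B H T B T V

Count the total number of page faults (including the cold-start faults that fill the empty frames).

5

H -> fault, frames [H]
M -> fault, frames [H, M]
B -> fault, frames [H, M, B]
H -> hit
B -> hit
H -> hit
T -> fault, evict M, frames [B, H, T]
B -> hit
T -> hit
V -> fault, evict H, frames [B, T, V]
Page faults: 5.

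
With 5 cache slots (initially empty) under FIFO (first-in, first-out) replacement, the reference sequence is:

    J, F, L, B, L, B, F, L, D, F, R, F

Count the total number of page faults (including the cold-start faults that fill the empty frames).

J -> fault, frames (J)
F -> fault, frames (J F)
L -> fault, frames (J F L)
B -> fault, frames (J F L B)
L -> hit
B -> hit
F -> hit
L -> hit
D -> fault, frames (J F L B D)
F -> hit
R -> fault, evict J, frames (F L B D R)
F -> hit
Page faults: 6.

6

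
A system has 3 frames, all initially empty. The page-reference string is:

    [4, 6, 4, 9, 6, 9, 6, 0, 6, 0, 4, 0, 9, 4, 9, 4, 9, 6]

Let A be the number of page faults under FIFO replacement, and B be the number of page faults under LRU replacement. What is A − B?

Under FIFO: F F . F . . . F . . F . . . . . . F → 6 faults.
Under LRU: F F . F . . . F . . F . F . . . . F → 7 faults.
A − B = 6 − 7 = -1.

-1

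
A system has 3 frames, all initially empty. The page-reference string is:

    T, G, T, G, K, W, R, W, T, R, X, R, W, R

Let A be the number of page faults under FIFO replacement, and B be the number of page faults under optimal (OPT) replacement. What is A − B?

Under FIFO: F F . . F F F . F . F . F F → 9 faults.
Under OPT: F F . . F F F . . . F . . . → 6 faults.
A − B = 9 − 6 = 3.

3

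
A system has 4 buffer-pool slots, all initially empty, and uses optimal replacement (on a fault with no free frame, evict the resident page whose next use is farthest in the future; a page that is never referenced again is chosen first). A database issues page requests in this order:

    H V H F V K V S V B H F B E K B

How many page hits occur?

8

H -> miss, frames {H}
V -> miss, frames {H,V}
H -> hit
F -> miss, frames {H,V,F}
V -> hit
K -> miss, frames {H,V,F,K}
V -> hit
S -> miss, evict K, frames {H,V,F,S}
V -> hit
B -> miss, evict S, frames {H,V,F,B}
H -> hit
F -> hit
B -> hit
E -> miss, evict F, frames {H,V,B,E}
K -> miss, evict E, frames {H,V,B,K}
B -> hit
Hits: 8.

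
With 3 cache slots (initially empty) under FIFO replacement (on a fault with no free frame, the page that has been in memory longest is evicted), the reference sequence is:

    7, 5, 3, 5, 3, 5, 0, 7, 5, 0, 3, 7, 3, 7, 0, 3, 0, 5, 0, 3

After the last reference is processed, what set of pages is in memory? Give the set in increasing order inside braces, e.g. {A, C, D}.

7 → miss, frames {7}
5 → miss, frames {7,5}
3 → miss, frames {7,5,3}
5 → hit
3 → hit
5 → hit
0 → miss, evict 7, frames {5,3,0}
7 → miss, evict 5, frames {3,0,7}
5 → miss, evict 3, frames {0,7,5}
0 → hit
3 → miss, evict 0, frames {7,5,3}
7 → hit
3 → hit
7 → hit
0 → miss, evict 7, frames {5,3,0}
3 → hit
0 → hit
5 → hit
0 → hit
3 → hit

{0, 3, 5}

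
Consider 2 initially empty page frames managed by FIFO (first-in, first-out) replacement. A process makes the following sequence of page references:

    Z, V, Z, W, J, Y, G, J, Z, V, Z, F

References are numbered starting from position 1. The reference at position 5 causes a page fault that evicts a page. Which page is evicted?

pos 1: Z → fault, frames [Z]
pos 2: V → fault, frames [Z, V]
pos 3: Z → hit
pos 4: W → fault, evict Z, frames [V, W]
pos 5: J → fault, evict V, frames [W, J]
At position 5, page V is evicted.

V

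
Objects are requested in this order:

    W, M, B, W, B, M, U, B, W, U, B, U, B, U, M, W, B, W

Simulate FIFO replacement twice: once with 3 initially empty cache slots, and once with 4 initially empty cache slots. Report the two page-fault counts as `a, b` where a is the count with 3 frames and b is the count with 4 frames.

3 frames: F F F . . . F . F . . . . . F . F . → 7 faults.
4 frames: F F F . . . F . . . . . . . . . . . → 4 faults.
4 < 7: adding a frame reduced faults, as is typical.

7, 4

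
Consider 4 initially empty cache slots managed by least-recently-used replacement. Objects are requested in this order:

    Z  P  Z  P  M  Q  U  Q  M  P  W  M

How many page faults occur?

6

Z -> miss, frames [Z]
P -> miss, frames [Z, P]
Z -> hit
P -> hit
M -> miss, frames [Z, P, M]
Q -> miss, frames [Z, P, M, Q]
U -> miss, evict Z, frames [P, M, Q, U]
Q -> hit
M -> hit
P -> hit
W -> miss, evict U, frames [Q, M, P, W]
M -> hit
Page faults: 6.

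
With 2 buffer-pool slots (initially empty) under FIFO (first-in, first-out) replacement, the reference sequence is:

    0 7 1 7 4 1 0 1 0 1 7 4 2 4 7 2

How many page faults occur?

10

0 -> fault, frames [0]
7 -> fault, frames [0, 7]
1 -> fault, evict 0, frames [7, 1]
7 -> hit
4 -> fault, evict 7, frames [1, 4]
1 -> hit
0 -> fault, evict 1, frames [4, 0]
1 -> fault, evict 4, frames [0, 1]
0 -> hit
1 -> hit
7 -> fault, evict 0, frames [1, 7]
4 -> fault, evict 1, frames [7, 4]
2 -> fault, evict 7, frames [4, 2]
4 -> hit
7 -> fault, evict 4, frames [2, 7]
2 -> hit
Page faults: 10.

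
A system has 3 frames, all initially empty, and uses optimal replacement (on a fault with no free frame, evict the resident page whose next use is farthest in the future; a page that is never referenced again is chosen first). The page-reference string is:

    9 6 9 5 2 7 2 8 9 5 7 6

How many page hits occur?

9 -> fault, frames [9]
6 -> fault, frames [9, 6]
9 -> hit
5 -> fault, frames [9, 6, 5]
2 -> fault, evict 6, frames [9, 5, 2]
7 -> fault, evict 5, frames [9, 2, 7]
2 -> hit
8 -> fault, evict 2, frames [9, 7, 8]
9 -> hit
5 -> fault, evict 8, frames [9, 7, 5]
7 -> hit
6 -> fault, evict 5, frames [9, 7, 6]
Hits: 4.

4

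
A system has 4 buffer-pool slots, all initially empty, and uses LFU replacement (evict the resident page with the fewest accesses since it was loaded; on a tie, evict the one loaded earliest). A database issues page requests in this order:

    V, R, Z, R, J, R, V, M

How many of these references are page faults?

5

V → fault, frames {V}
R → fault, frames {V,R}
Z → fault, frames {V,R,Z}
R → hit
J → fault, frames {V,R,Z,J}
R → hit
V → hit
M → fault, evict Z, frames {V,R,J,M}
Page faults: 5.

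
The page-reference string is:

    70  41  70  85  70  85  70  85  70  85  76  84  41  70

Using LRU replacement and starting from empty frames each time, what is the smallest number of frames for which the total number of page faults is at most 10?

f=1: 14 faults
f=2: 7 faults
f=3: 7 faults
f=4: 7 faults
f=5: 5 faults
Smallest f with faults ≤ 10 is 2.

2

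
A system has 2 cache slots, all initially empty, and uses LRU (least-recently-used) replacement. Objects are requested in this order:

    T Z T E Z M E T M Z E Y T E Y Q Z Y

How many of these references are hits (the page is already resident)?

T -> fault, frames (T)
Z -> fault, frames (T Z)
T -> hit
E -> fault, evict Z, frames (T E)
Z -> fault, evict T, frames (E Z)
M -> fault, evict E, frames (Z M)
E -> fault, evict Z, frames (M E)
T -> fault, evict M, frames (E T)
M -> fault, evict E, frames (T M)
Z -> fault, evict T, frames (M Z)
E -> fault, evict M, frames (Z E)
Y -> fault, evict Z, frames (E Y)
T -> fault, evict E, frames (Y T)
E -> fault, evict Y, frames (T E)
Y -> fault, evict T, frames (E Y)
Q -> fault, evict E, frames (Y Q)
Z -> fault, evict Y, frames (Q Z)
Y -> fault, evict Q, frames (Z Y)
Hits: 1.

1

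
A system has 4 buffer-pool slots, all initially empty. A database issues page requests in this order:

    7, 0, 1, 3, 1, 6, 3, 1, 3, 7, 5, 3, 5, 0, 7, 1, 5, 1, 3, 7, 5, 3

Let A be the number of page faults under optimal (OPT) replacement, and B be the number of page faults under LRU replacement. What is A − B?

Under OPT: F F F F . F . . . . F . . F . . . . F . . . → 8 faults.
Under LRU: F F F F . F . . . F F . . F . F . . F . . . → 10 faults.
A − B = 8 − 10 = -2.

-2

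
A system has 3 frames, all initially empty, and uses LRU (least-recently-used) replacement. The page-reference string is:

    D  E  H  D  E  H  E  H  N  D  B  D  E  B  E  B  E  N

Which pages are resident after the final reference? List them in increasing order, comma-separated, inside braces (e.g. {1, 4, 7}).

{B, E, N}

D → fault, frames {D}
E → fault, frames {D,E}
H → fault, frames {D,E,H}
D → hit
E → hit
H → hit
E → hit
H → hit
N → fault, evict D, frames {E,H,N}
D → fault, evict E, frames {H,N,D}
B → fault, evict H, frames {N,D,B}
D → hit
E → fault, evict N, frames {B,D,E}
B → hit
E → hit
B → hit
E → hit
N → fault, evict D, frames {B,E,N}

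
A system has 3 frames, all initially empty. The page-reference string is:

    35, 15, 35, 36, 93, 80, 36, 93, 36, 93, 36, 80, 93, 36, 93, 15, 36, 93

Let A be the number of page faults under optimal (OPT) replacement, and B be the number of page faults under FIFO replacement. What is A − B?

-2

Under OPT: F F . F F F . . . . . . . . . F . . → 6 faults.
Under FIFO: F F . F F F . . . . . . . . . F F F → 8 faults.
A − B = 6 − 8 = -2.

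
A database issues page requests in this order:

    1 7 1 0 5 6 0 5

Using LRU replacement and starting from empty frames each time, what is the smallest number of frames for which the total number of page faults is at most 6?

3

f=1: 8 faults
f=2: 7 faults
f=3: 5 faults
f=4: 5 faults
f=5: 5 faults
Smallest f with faults ≤ 6 is 3.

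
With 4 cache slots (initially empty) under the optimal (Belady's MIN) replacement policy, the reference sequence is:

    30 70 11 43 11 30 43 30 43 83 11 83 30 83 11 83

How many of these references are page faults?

5

30: miss, frames (30)
70: miss, frames (30 70)
11: miss, frames (30 70 11)
43: miss, frames (30 70 11 43)
11: hit
30: hit
43: hit
30: hit
43: hit
83: miss, evict 43, frames (30 70 11 83)
11: hit
83: hit
30: hit
83: hit
11: hit
83: hit
Page faults: 5.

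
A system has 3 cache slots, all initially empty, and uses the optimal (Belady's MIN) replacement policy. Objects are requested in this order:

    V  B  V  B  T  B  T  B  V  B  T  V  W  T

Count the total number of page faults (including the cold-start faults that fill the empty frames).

V: miss, frames (V)
B: miss, frames (V B)
V: hit
B: hit
T: miss, frames (V B T)
B: hit
T: hit
B: hit
V: hit
B: hit
T: hit
V: hit
W: miss, evict B, frames (V T W)
T: hit
Page faults: 4.

4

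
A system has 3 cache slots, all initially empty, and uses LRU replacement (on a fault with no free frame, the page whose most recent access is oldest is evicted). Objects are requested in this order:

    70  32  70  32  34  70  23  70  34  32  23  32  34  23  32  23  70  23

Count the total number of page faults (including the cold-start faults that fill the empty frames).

7

70 -> miss, frames (70)
32 -> miss, frames (70 32)
70 -> hit
32 -> hit
34 -> miss, frames (70 32 34)
70 -> hit
23 -> miss, evict 32, frames (34 70 23)
70 -> hit
34 -> hit
32 -> miss, evict 23, frames (70 34 32)
23 -> miss, evict 70, frames (34 32 23)
32 -> hit
34 -> hit
23 -> hit
32 -> hit
23 -> hit
70 -> miss, evict 34, frames (32 23 70)
23 -> hit
Page faults: 7.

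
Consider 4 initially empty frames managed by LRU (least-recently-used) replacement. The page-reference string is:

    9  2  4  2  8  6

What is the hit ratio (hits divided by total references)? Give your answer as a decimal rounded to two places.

0.17

9 → miss, frames {9}
2 → miss, frames {9,2}
4 → miss, frames {9,2,4}
2 → hit
8 → miss, frames {9,4,2,8}
6 → miss, evict 9, frames {4,2,8,6}
Hits: 1 of 6 references → 1/6 = 0.1667.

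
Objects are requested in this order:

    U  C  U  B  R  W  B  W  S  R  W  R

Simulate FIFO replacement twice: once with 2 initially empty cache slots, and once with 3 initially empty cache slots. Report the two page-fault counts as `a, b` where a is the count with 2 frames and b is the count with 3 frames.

2 frames: F F . F F F F . F F F . → 9 faults.
3 frames: F F . F F F . . F . . . → 6 faults.
6 < 9: adding a frame reduced faults, as is typical.

9, 6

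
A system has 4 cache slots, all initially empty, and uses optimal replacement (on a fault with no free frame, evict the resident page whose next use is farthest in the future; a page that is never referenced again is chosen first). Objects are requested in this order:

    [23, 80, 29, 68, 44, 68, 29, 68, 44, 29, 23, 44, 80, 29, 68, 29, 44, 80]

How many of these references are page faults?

23 → miss, frames (23)
80 → miss, frames (23 80)
29 → miss, frames (23 80 29)
68 → miss, frames (23 80 29 68)
44 → miss, evict 80, frames (23 29 68 44)
68 → hit
29 → hit
68 → hit
44 → hit
29 → hit
23 → hit
44 → hit
80 → miss, evict 23, frames (29 68 44 80)
29 → hit
68 → hit
29 → hit
44 → hit
80 → hit
Page faults: 6.

6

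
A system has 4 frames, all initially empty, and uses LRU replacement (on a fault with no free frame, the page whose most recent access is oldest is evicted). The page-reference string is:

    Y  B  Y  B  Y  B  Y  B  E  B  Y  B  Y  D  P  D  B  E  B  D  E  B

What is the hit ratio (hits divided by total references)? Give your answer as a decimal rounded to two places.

0.73

Y: miss, frames (Y)
B: miss, frames (Y B)
Y: hit
B: hit
Y: hit
B: hit
Y: hit
B: hit
E: miss, frames (Y B E)
B: hit
Y: hit
B: hit
Y: hit
D: miss, frames (E B Y D)
P: miss, evict E, frames (B Y D P)
D: hit
B: hit
E: miss, evict Y, frames (P D B E)
B: hit
D: hit
E: hit
B: hit
Hits: 16 of 22 references → 16/22 = 0.7273.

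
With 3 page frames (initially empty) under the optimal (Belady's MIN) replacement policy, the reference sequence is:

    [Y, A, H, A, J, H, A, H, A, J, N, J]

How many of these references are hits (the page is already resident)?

Y → fault, frames [Y]
A → fault, frames [Y, A]
H → fault, frames [Y, A, H]
A → hit
J → fault, evict Y, frames [A, H, J]
H → hit
A → hit
H → hit
A → hit
J → hit
N → fault, evict H, frames [A, J, N]
J → hit
Hits: 7.

7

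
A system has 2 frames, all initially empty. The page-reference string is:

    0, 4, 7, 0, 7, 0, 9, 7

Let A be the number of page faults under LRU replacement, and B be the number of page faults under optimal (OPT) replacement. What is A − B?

Under LRU: F F F F . . F F → 6 faults.
Under OPT: F F F . . . F . → 4 faults.
A − B = 6 − 4 = 2.

2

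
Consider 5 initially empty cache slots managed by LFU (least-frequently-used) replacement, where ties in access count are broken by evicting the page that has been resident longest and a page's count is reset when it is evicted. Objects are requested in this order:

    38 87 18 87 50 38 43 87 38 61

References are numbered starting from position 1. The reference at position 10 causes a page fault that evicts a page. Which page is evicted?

18

pos 1: 38 → fault, frames {38}
pos 2: 87 → fault, frames {38,87}
pos 3: 18 → fault, frames {38,87,18}
pos 4: 87 → hit
pos 5: 50 → fault, frames {38,87,18,50}
pos 6: 38 → hit
pos 7: 43 → fault, frames {38,87,18,50,43}
pos 8: 87 → hit
pos 9: 38 → hit
pos 10: 61 → fault, evict 18, frames {38,87,50,43,61}
At position 10, page 18 is evicted.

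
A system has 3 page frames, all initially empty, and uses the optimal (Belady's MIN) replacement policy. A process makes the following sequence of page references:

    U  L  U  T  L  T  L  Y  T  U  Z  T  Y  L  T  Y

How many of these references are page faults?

6

U: miss, frames (U)
L: miss, frames (U L)
U: hit
T: miss, frames (U L T)
L: hit
T: hit
L: hit
Y: miss, evict L, frames (U T Y)
T: hit
U: hit
Z: miss, evict U, frames (T Y Z)
T: hit
Y: hit
L: miss, evict Z, frames (T Y L)
T: hit
Y: hit
Page faults: 6.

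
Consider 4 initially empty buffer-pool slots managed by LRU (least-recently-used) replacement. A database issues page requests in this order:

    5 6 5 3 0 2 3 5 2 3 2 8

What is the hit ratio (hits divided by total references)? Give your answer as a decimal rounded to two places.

5: miss, frames (5)
6: miss, frames (5 6)
5: hit
3: miss, frames (6 5 3)
0: miss, frames (6 5 3 0)
2: miss, evict 6, frames (5 3 0 2)
3: hit
5: hit
2: hit
3: hit
2: hit
8: miss, evict 0, frames (5 3 2 8)
Hits: 6 of 12 references → 6/12 = 0.5000.

0.50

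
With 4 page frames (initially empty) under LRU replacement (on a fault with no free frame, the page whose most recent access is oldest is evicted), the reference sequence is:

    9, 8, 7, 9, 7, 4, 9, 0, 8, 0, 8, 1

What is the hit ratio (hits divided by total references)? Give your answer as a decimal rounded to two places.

0.42

9: miss, frames [9]
8: miss, frames [9, 8]
7: miss, frames [9, 8, 7]
9: hit
7: hit
4: miss, frames [8, 9, 7, 4]
9: hit
0: miss, evict 8, frames [7, 4, 9, 0]
8: miss, evict 7, frames [4, 9, 0, 8]
0: hit
8: hit
1: miss, evict 4, frames [9, 0, 8, 1]
Hits: 5 of 12 references → 5/12 = 0.4167.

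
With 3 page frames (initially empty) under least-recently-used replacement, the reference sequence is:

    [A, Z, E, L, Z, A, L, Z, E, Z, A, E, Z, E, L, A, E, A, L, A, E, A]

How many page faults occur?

A: miss, frames {A}
Z: miss, frames {A,Z}
E: miss, frames {A,Z,E}
L: miss, evict A, frames {Z,E,L}
Z: hit
A: miss, evict E, frames {L,Z,A}
L: hit
Z: hit
E: miss, evict A, frames {L,Z,E}
Z: hit
A: miss, evict L, frames {E,Z,A}
E: hit
Z: hit
E: hit
L: miss, evict A, frames {Z,E,L}
A: miss, evict Z, frames {E,L,A}
E: hit
A: hit
L: hit
A: hit
E: hit
A: hit
Page faults: 9.

9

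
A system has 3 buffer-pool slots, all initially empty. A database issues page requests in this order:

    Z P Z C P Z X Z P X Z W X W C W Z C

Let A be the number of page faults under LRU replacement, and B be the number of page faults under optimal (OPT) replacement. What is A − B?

Under LRU: F F . F . . F . . . . F . . F . F . → 7 faults.
Under OPT: F F . F . . F . . . . F . . F . . . → 6 faults.
A − B = 7 − 6 = 1.

1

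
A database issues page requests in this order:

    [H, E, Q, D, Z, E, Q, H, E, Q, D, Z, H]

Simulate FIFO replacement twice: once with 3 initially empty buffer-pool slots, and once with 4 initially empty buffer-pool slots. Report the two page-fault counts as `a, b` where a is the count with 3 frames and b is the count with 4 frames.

3 frames: F F F F F F F F . . F F . → 10 faults.
4 frames: F F F F F . . F F F F F F → 11 faults.
11 > 10: adding a frame increased faults — Belady's anomaly.

10, 11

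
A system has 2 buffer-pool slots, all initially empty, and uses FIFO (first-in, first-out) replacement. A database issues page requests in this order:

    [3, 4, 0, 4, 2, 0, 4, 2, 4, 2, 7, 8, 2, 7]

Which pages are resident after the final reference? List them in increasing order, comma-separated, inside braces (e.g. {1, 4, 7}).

3 → miss, frames (3)
4 → miss, frames (3 4)
0 → miss, evict 3, frames (4 0)
4 → hit
2 → miss, evict 4, frames (0 2)
0 → hit
4 → miss, evict 0, frames (2 4)
2 → hit
4 → hit
2 → hit
7 → miss, evict 2, frames (4 7)
8 → miss, evict 4, frames (7 8)
2 → miss, evict 7, frames (8 2)
7 → miss, evict 8, frames (2 7)

{2, 7}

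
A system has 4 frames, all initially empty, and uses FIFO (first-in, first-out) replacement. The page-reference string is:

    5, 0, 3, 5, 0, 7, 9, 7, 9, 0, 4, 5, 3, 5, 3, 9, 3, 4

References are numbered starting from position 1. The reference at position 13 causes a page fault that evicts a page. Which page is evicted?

7

pos 1: 5: fault, frames {5}
pos 2: 0: fault, frames {5,0}
pos 3: 3: fault, frames {5,0,3}
pos 4: 5: hit
pos 5: 0: hit
pos 6: 7: fault, frames {5,0,3,7}
pos 7: 9: fault, evict 5, frames {0,3,7,9}
pos 8: 7: hit
pos 9: 9: hit
pos 10: 0: hit
pos 11: 4: fault, evict 0, frames {3,7,9,4}
pos 12: 5: fault, evict 3, frames {7,9,4,5}
pos 13: 3: fault, evict 7, frames {9,4,5,3}
At position 13, page 7 is evicted.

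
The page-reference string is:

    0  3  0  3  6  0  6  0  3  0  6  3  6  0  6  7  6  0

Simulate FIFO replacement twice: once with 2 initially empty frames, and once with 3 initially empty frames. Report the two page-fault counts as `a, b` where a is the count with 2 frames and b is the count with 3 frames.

2 frames: F F . . F F . . F . F . . F . F F F → 10 faults.
3 frames: F F . . F . . . . . . . . . . F . F → 5 faults.
5 < 10: adding a frame reduced faults, as is typical.

10, 5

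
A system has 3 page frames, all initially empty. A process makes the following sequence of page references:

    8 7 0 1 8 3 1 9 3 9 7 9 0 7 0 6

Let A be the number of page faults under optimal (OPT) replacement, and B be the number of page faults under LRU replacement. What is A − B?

Under OPT: F F F F . F . F . . . . F . . F → 8 faults.
Under LRU: F F F F F F . F . . F . F . . F → 10 faults.
A − B = 8 − 10 = -2.

-2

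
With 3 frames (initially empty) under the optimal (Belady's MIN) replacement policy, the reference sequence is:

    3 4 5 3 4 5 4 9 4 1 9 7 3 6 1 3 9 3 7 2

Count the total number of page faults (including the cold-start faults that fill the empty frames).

10

3: fault, frames (3)
4: fault, frames (3 4)
5: fault, frames (3 4 5)
3: hit
4: hit
5: hit
4: hit
9: fault, evict 5, frames (3 4 9)
4: hit
1: fault, evict 4, frames (3 9 1)
9: hit
7: fault, evict 9, frames (3 1 7)
3: hit
6: fault, evict 7, frames (3 1 6)
1: hit
3: hit
9: fault, evict 6, frames (3 1 9)
3: hit
7: fault, evict 9, frames (3 1 7)
2: fault, evict 7, frames (3 1 2)
Page faults: 10.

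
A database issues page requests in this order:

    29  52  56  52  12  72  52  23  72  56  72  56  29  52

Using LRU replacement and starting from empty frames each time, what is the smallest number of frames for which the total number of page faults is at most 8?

5

f=1: 14 faults
f=2: 11 faults
f=3: 9 faults
f=4: 9 faults
f=5: 7 faults
f=6: 6 faults
Smallest f with faults ≤ 8 is 5.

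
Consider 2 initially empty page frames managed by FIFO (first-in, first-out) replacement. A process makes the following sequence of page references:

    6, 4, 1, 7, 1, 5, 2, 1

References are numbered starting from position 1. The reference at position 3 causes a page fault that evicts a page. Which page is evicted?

pos 1: 6 -> fault, frames (6)
pos 2: 4 -> fault, frames (6 4)
pos 3: 1 -> fault, evict 6, frames (4 1)
At position 3, page 6 is evicted.

6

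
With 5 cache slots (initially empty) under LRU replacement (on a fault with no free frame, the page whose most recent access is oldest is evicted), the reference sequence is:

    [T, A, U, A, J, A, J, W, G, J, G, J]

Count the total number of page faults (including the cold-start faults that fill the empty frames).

6

T → miss, frames (T)
A → miss, frames (T A)
U → miss, frames (T A U)
A → hit
J → miss, frames (T U A J)
A → hit
J → hit
W → miss, frames (T U A J W)
G → miss, evict T, frames (U A J W G)
J → hit
G → hit
J → hit
Page faults: 6.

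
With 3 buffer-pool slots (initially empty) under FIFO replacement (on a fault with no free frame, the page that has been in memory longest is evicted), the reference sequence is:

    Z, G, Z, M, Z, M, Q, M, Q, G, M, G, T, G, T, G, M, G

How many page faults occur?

7

Z -> miss, frames (Z)
G -> miss, frames (Z G)
Z -> hit
M -> miss, frames (Z G M)
Z -> hit
M -> hit
Q -> miss, evict Z, frames (G M Q)
M -> hit
Q -> hit
G -> hit
M -> hit
G -> hit
T -> miss, evict G, frames (M Q T)
G -> miss, evict M, frames (Q T G)
T -> hit
G -> hit
M -> miss, evict Q, frames (T G M)
G -> hit
Page faults: 7.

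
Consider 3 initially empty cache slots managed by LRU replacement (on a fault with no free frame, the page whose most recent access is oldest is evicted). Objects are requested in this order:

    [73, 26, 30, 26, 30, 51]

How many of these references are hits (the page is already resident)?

73 → miss, frames {73}
26 → miss, frames {73,26}
30 → miss, frames {73,26,30}
26 → hit
30 → hit
51 → miss, evict 73, frames {26,30,51}
Hits: 2.

2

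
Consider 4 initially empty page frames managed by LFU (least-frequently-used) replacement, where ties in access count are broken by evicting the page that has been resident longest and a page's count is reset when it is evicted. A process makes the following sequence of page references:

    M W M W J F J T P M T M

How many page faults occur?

M -> fault, frames [M]
W -> fault, frames [M, W]
M -> hit
W -> hit
J -> fault, frames [M, W, J]
F -> fault, frames [M, W, J, F]
J -> hit
T -> fault, evict F, frames [M, W, J, T]
P -> fault, evict T, frames [M, W, J, P]
M -> hit
T -> fault, evict P, frames [M, W, J, T]
M -> hit
Page faults: 7.

7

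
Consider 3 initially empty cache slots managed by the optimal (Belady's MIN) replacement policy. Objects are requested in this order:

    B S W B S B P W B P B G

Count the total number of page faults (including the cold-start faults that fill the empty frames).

5

B -> miss, frames {B}
S -> miss, frames {B,S}
W -> miss, frames {B,S,W}
B -> hit
S -> hit
B -> hit
P -> miss, evict S, frames {B,W,P}
W -> hit
B -> hit
P -> hit
B -> hit
G -> miss, evict P, frames {B,W,G}
Page faults: 5.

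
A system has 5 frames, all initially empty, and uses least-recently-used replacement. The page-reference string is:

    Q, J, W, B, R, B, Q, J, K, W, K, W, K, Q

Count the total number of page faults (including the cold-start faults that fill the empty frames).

7

Q → miss, frames {Q}
J → miss, frames {Q,J}
W → miss, frames {Q,J,W}
B → miss, frames {Q,J,W,B}
R → miss, frames {Q,J,W,B,R}
B → hit
Q → hit
J → hit
K → miss, evict W, frames {R,B,Q,J,K}
W → miss, evict R, frames {B,Q,J,K,W}
K → hit
W → hit
K → hit
Q → hit
Page faults: 7.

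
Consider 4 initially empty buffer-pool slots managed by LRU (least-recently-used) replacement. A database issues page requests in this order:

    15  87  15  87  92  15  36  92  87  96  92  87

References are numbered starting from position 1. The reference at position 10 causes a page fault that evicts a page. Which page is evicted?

pos 1: 15 → fault, frames (15)
pos 2: 87 → fault, frames (15 87)
pos 3: 15 → hit
pos 4: 87 → hit
pos 5: 92 → fault, frames (15 87 92)
pos 6: 15 → hit
pos 7: 36 → fault, frames (87 92 15 36)
pos 8: 92 → hit
pos 9: 87 → hit
pos 10: 96 → fault, evict 15, frames (36 92 87 96)
At position 10, page 15 is evicted.

15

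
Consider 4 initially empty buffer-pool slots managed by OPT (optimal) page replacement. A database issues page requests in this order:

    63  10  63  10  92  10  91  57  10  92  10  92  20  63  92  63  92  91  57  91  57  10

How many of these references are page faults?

8

63 -> miss, frames (63)
10 -> miss, frames (63 10)
63 -> hit
10 -> hit
92 -> miss, frames (63 10 92)
10 -> hit
91 -> miss, frames (63 10 92 91)
57 -> miss, evict 91, frames (63 10 92 57)
10 -> hit
92 -> hit
10 -> hit
92 -> hit
20 -> miss, evict 10, frames (63 92 57 20)
63 -> hit
92 -> hit
63 -> hit
92 -> hit
91 -> miss, evict 20, frames (63 92 57 91)
57 -> hit
91 -> hit
57 -> hit
10 -> miss, evict 91, frames (63 92 57 10)
Page faults: 8.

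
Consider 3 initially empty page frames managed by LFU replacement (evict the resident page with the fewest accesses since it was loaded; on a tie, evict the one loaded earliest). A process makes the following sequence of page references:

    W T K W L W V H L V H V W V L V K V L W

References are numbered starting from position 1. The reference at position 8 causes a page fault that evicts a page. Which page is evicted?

L

pos 1: W -> fault, frames {W}
pos 2: T -> fault, frames {W,T}
pos 3: K -> fault, frames {W,T,K}
pos 4: W -> hit
pos 5: L -> fault, evict T, frames {W,K,L}
pos 6: W -> hit
pos 7: V -> fault, evict K, frames {W,L,V}
pos 8: H -> fault, evict L, frames {W,V,H}
At position 8, page L is evicted.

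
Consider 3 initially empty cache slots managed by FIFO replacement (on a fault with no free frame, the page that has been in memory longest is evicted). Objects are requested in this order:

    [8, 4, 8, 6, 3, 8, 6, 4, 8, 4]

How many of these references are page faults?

8: miss, frames (8)
4: miss, frames (8 4)
8: hit
6: miss, frames (8 4 6)
3: miss, evict 8, frames (4 6 3)
8: miss, evict 4, frames (6 3 8)
6: hit
4: miss, evict 6, frames (3 8 4)
8: hit
4: hit
Page faults: 6.

6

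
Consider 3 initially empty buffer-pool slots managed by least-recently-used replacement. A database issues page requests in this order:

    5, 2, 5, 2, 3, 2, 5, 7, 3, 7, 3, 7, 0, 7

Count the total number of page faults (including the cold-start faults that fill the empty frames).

6

5: fault, frames {5}
2: fault, frames {5,2}
5: hit
2: hit
3: fault, frames {5,2,3}
2: hit
5: hit
7: fault, evict 3, frames {2,5,7}
3: fault, evict 2, frames {5,7,3}
7: hit
3: hit
7: hit
0: fault, evict 5, frames {3,7,0}
7: hit
Page faults: 6.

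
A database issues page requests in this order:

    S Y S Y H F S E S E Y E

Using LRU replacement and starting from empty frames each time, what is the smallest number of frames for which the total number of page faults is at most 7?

2

f=1: 12 faults
f=2: 7 faults
f=3: 7 faults
f=4: 6 faults
f=5: 5 faults
Smallest f with faults ≤ 7 is 2.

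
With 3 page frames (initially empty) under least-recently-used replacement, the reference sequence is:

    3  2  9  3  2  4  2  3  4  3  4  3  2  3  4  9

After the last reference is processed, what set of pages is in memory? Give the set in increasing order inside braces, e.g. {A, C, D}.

3 -> fault, frames [3]
2 -> fault, frames [3, 2]
9 -> fault, frames [3, 2, 9]
3 -> hit
2 -> hit
4 -> fault, evict 9, frames [3, 2, 4]
2 -> hit
3 -> hit
4 -> hit
3 -> hit
4 -> hit
3 -> hit
2 -> hit
3 -> hit
4 -> hit
9 -> fault, evict 2, frames [3, 4, 9]

{3, 4, 9}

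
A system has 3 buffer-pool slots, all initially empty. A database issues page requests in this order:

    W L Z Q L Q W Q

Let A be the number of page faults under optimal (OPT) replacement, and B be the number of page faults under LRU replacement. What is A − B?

-1

Under OPT: F F F F . . . . → 4 faults.
Under LRU: F F F F . . F . → 5 faults.
A − B = 4 − 5 = -1.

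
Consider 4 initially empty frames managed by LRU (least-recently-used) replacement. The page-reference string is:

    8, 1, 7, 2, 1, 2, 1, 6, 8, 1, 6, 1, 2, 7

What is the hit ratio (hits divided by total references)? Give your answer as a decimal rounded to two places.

0.50

8 → fault, frames {8}
1 → fault, frames {8,1}
7 → fault, frames {8,1,7}
2 → fault, frames {8,1,7,2}
1 → hit
2 → hit
1 → hit
6 → fault, evict 8, frames {7,2,1,6}
8 → fault, evict 7, frames {2,1,6,8}
1 → hit
6 → hit
1 → hit
2 → hit
7 → fault, evict 8, frames {6,1,2,7}
Hits: 7 of 14 references → 7/14 = 0.5000.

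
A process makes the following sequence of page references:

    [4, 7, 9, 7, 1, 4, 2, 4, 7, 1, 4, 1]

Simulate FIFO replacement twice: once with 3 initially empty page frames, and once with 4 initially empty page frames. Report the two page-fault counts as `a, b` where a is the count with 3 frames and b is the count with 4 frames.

3 frames: F F F . F F F . F F F . → 9 faults.
4 frames: F F F . F . F F F . . . → 7 faults.
7 < 9: adding a frame reduced faults, as is typical.

9, 7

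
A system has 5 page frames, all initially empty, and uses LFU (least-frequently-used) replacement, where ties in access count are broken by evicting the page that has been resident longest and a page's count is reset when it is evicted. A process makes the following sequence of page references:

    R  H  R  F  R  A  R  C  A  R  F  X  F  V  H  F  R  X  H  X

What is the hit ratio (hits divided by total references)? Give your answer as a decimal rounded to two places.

0.55

R → miss, frames (R)
H → miss, frames (R H)
R → hit
F → miss, frames (R H F)
R → hit
A → miss, frames (R H F A)
R → hit
C → miss, frames (R H F A C)
A → hit
R → hit
F → hit
X → miss, evict H, frames (R F A C X)
F → hit
V → miss, evict C, frames (R F A X V)
H → miss, evict X, frames (R F A V H)
F → hit
R → hit
X → miss, evict V, frames (R F A H X)
H → hit
X → hit
Hits: 11 of 20 references → 11/20 = 0.5500.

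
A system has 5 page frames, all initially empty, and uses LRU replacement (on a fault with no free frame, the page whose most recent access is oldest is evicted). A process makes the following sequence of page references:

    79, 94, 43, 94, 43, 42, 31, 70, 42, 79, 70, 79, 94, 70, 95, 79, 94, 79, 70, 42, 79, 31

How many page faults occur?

79: fault, frames [79]
94: fault, frames [79, 94]
43: fault, frames [79, 94, 43]
94: hit
43: hit
42: fault, frames [79, 94, 43, 42]
31: fault, frames [79, 94, 43, 42, 31]
70: fault, evict 79, frames [94, 43, 42, 31, 70]
42: hit
79: fault, evict 94, frames [43, 31, 70, 42, 79]
70: hit
79: hit
94: fault, evict 43, frames [31, 42, 70, 79, 94]
70: hit
95: fault, evict 31, frames [42, 79, 94, 70, 95]
79: hit
94: hit
79: hit
70: hit
42: hit
79: hit
31: fault, evict 95, frames [94, 70, 42, 79, 31]
Page faults: 10.

10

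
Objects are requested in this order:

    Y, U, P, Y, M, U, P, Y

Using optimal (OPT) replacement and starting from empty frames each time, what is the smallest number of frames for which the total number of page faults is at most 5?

f=1: 8 faults
f=2: 6 faults
f=3: 5 faults
f=4: 4 faults
Smallest f with faults ≤ 5 is 3.

3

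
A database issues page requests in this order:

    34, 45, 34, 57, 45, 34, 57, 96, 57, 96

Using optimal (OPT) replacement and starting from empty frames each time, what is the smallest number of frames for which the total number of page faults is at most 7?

2

f=1: 10 faults
f=2: 5 faults
f=3: 4 faults
f=4: 4 faults
Smallest f with faults ≤ 7 is 2.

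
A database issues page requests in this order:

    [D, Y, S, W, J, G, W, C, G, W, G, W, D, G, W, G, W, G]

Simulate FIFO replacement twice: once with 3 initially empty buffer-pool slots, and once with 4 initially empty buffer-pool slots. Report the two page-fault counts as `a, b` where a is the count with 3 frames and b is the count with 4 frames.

3 frames: F F F F F F . F . F . . F F . . . . → 10 faults.
4 frames: F F F F F F . F . . . . F . F . . . → 9 faults.
9 < 10: adding a frame reduced faults, as is typical.

10, 9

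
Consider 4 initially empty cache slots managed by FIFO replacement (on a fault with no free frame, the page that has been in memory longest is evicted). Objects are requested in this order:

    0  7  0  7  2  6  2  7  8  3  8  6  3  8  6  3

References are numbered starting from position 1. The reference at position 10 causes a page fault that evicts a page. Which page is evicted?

pos 1: 0: miss, frames [0]
pos 2: 7: miss, frames [0, 7]
pos 3: 0: hit
pos 4: 7: hit
pos 5: 2: miss, frames [0, 7, 2]
pos 6: 6: miss, frames [0, 7, 2, 6]
pos 7: 2: hit
pos 8: 7: hit
pos 9: 8: miss, evict 0, frames [7, 2, 6, 8]
pos 10: 3: miss, evict 7, frames [2, 6, 8, 3]
At position 10, page 7 is evicted.

7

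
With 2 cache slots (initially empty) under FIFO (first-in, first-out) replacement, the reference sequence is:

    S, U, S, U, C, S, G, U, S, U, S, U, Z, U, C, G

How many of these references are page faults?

S → miss, frames (S)
U → miss, frames (S U)
S → hit
U → hit
C → miss, evict S, frames (U C)
S → miss, evict U, frames (C S)
G → miss, evict C, frames (S G)
U → miss, evict S, frames (G U)
S → miss, evict G, frames (U S)
U → hit
S → hit
U → hit
Z → miss, evict U, frames (S Z)
U → miss, evict S, frames (Z U)
C → miss, evict Z, frames (U C)
G → miss, evict U, frames (C G)
Page faults: 11.

11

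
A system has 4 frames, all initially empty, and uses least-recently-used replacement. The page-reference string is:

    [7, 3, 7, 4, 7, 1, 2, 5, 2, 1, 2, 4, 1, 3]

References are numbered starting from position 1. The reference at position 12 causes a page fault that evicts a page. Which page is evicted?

7

pos 1: 7: miss, frames (7)
pos 2: 3: miss, frames (7 3)
pos 3: 7: hit
pos 4: 4: miss, frames (3 7 4)
pos 5: 7: hit
pos 6: 1: miss, frames (3 4 7 1)
pos 7: 2: miss, evict 3, frames (4 7 1 2)
pos 8: 5: miss, evict 4, frames (7 1 2 5)
pos 9: 2: hit
pos 10: 1: hit
pos 11: 2: hit
pos 12: 4: miss, evict 7, frames (5 1 2 4)
At position 12, page 7 is evicted.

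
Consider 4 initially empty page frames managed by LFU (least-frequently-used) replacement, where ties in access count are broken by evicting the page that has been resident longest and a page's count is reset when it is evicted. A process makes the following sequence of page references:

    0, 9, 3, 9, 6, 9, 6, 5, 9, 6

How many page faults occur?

5

0 -> fault, frames (0)
9 -> fault, frames (0 9)
3 -> fault, frames (0 9 3)
9 -> hit
6 -> fault, frames (0 9 3 6)
9 -> hit
6 -> hit
5 -> fault, evict 0, frames (9 3 6 5)
9 -> hit
6 -> hit
Page faults: 5.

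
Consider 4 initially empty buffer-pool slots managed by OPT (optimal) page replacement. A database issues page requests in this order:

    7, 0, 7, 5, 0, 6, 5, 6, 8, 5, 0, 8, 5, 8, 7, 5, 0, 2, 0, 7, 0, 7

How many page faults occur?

6

7 -> miss, frames {7}
0 -> miss, frames {7,0}
7 -> hit
5 -> miss, frames {7,0,5}
0 -> hit
6 -> miss, frames {7,0,5,6}
5 -> hit
6 -> hit
8 -> miss, evict 6, frames {7,0,5,8}
5 -> hit
0 -> hit
8 -> hit
5 -> hit
8 -> hit
7 -> hit
5 -> hit
0 -> hit
2 -> miss, evict 8, frames {7,0,5,2}
0 -> hit
7 -> hit
0 -> hit
7 -> hit
Page faults: 6.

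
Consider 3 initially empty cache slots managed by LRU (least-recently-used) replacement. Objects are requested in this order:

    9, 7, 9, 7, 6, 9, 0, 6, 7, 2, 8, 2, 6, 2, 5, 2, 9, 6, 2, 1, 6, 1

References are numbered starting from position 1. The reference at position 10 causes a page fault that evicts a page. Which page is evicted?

pos 1: 9: fault, frames (9)
pos 2: 7: fault, frames (9 7)
pos 3: 9: hit
pos 4: 7: hit
pos 5: 6: fault, frames (9 7 6)
pos 6: 9: hit
pos 7: 0: fault, evict 7, frames (6 9 0)
pos 8: 6: hit
pos 9: 7: fault, evict 9, frames (0 6 7)
pos 10: 2: fault, evict 0, frames (6 7 2)
At position 10, page 0 is evicted.

0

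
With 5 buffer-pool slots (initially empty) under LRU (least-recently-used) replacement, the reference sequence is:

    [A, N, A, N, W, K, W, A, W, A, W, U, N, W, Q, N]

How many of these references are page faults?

A: fault, frames (A)
N: fault, frames (A N)
A: hit
N: hit
W: fault, frames (A N W)
K: fault, frames (A N W K)
W: hit
A: hit
W: hit
A: hit
W: hit
U: fault, frames (N K A W U)
N: hit
W: hit
Q: fault, evict K, frames (A U N W Q)
N: hit
Page faults: 6.

6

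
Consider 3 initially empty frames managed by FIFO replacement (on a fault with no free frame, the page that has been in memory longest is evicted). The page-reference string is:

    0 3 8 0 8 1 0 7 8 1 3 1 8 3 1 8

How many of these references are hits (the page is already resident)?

7

0 → fault, frames (0)
3 → fault, frames (0 3)
8 → fault, frames (0 3 8)
0 → hit
8 → hit
1 → fault, evict 0, frames (3 8 1)
0 → fault, evict 3, frames (8 1 0)
7 → fault, evict 8, frames (1 0 7)
8 → fault, evict 1, frames (0 7 8)
1 → fault, evict 0, frames (7 8 1)
3 → fault, evict 7, frames (8 1 3)
1 → hit
8 → hit
3 → hit
1 → hit
8 → hit
Hits: 7.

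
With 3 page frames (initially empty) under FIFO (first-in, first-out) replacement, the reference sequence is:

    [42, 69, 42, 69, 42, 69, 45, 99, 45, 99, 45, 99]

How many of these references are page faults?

42 -> fault, frames (42)
69 -> fault, frames (42 69)
42 -> hit
69 -> hit
42 -> hit
69 -> hit
45 -> fault, frames (42 69 45)
99 -> fault, evict 42, frames (69 45 99)
45 -> hit
99 -> hit
45 -> hit
99 -> hit
Page faults: 4.

4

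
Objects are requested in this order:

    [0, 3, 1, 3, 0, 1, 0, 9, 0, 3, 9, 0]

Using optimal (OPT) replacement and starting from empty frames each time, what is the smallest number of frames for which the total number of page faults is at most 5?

f=1: 12 faults
f=2: 7 faults
f=3: 4 faults
f=4: 4 faults
Smallest f with faults ≤ 5 is 3.

3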